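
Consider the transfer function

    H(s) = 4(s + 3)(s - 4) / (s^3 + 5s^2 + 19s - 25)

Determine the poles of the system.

s = -3 + 4j, -3 - 4j, 1

The poles are the roots of the denominator s^3 + 5s^2 + 19s - 25 = 0.
Trying s = 1: the polynomial evaluates to 0, so (s - 1) is a factor.
Dividing out leaves s^2 + 6s + 25 = 0.
The quadratic formula then gives s = -3 ± 4j.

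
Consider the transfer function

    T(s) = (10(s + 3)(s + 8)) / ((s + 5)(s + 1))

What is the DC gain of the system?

T(0) = 48

At s = 0 each factor (s + a) contributes a and each (s^2 + bs + c) contributes c.
T(0) = 10·(3) · (8) / ((5) · (1)) = 240/5 = 48.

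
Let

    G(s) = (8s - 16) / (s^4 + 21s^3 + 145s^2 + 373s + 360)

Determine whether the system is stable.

The denominator s^4 + 21s^3 + 145s^2 + 373s + 360 factors as (s^2 + 4s + 5)(s + 8)(s + 9), giving poles at s = -2 + j, -2 - j, -8, -9.
Since all poles lie strictly in the left half-plane, the system is stable.

stable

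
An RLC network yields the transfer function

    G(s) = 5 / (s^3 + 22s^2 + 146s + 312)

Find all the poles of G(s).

The poles are the roots of the denominator s^3 + 22s^2 + 146s + 312 = 0.
Trying s = -12: the polynomial evaluates to 0, so (s + 12) is a factor.
Dividing out leaves s^2 + 10s + 26 = 0.
The quadratic formula then gives s = -5 ± 1j.

s = -5 ± j, -12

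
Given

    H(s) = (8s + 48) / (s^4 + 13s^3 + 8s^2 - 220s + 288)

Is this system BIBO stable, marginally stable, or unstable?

unstable

The denominator s^4 + 13s^3 + 8s^2 - 220s + 288 factors as (s - 2)^2(s + 8)(s + 9), giving poles at s = 2, 2, -8, -9.
Since the pole(s) at s = 2, 2 lie in the right half-plane, the system is unstable.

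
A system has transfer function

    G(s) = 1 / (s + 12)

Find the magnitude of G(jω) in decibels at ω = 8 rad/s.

Substitute s = j8: numerator = 1, denominator = 12 + j8.
|G(j8)| = |1| / |12 + j8| = 1 / 14.422 ≈ 0.06934.
In decibels: 20·log₁₀(0.06934) ≈ -23.2 dB.

|G(j8)|_dB ≈ -23.2 dB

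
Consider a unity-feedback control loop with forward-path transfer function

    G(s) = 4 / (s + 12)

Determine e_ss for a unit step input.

G(s) has no poles at the origin.
This is a Type 0 system. Kp = lim_{s→0} G(s) = 4/12 = 1/3.
e_ss = 1/(1 + Kp) = 1/(1 + 1/3) = 3/4 ≈ 0.7500.

e_ss = 0.7500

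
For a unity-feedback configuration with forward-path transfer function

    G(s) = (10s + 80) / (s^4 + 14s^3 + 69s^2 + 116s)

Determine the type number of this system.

Factor s from the denominator: s^4 + 14s^3 + 69s^2 + 116s = s·(s^3 + 14s^2 + 69s + 116).
There is 1 pole at the origin, so the system is Type 1.

Type 1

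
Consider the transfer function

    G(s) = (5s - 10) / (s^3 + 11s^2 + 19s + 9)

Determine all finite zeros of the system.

Set the numerator to zero: 5s - 10 = 0, i.e. 5·(s - 2) = 0.
So s = 2.

s = 2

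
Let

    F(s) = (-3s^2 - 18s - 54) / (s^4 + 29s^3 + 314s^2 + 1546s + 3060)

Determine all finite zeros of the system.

s = -3 + 3j, -3 - 3j

Set the numerator to zero: -3s^2 - 18s - 54 = 0, i.e. -3·(s^2 + 6s + 18) = 0.
Factoring: (s^2 + 6s + 18) = 0.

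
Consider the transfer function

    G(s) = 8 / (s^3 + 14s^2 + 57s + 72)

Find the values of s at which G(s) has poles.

s = -3, -3, -8

The poles are the roots of the denominator s^3 + 14s^2 + 57s + 72 = 0.
Trying s = -3: the polynomial evaluates to 0, so (s + 3) is a factor.
Dividing out leaves s^2 + 11s + 24 = 0.
Factoring the quadratic: (s + 3)(s + 8) = 0.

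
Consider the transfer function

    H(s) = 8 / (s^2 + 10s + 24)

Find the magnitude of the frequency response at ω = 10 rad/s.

Substitute s = j10: numerator = 8, denominator = -76 + j100.
|H(j10)| = |8| / |-76 + j100| = 8 / 125.60 ≈ 0.06369.

|H(j10)| ≈ 0.06369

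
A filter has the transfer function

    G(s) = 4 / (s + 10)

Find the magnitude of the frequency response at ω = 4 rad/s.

Substitute s = j4: numerator = 4, denominator = 10 + j4.
|G(j4)| = |4| / |10 + j4| = 4 / 10.770 ≈ 0.3714.

|G(j4)| ≈ 0.3714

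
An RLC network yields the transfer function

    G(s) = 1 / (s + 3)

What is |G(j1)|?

Substitute s = j1: numerator = 1, denominator = 3 + j1.
|G(j1)| = |1| / |3 + j1| = 1 / 3.1623 ≈ 0.3162.

|G(j1)| ≈ 0.3162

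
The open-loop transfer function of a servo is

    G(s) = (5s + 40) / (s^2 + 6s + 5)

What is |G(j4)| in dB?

|G(j4)|_dB ≈ 4.58 dB

Substitute s = j4: numerator = 40 + j20, denominator = -11 + j24.
|G(j4)| = |40 + j20| / |-11 + j24| = 44.721 / 26.401 ≈ 1.694.
In decibels: 20·log₁₀(1.694) ≈ 4.58 dB.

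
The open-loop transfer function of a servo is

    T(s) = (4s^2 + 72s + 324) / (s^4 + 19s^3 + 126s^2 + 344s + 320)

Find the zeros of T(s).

s = -9, -9

Set the numerator to zero: 4s^2 + 72s + 324 = 0, i.e. 4·(s^2 + 18s + 81) = 0.
Factoring: (s + 9)^2 = 0.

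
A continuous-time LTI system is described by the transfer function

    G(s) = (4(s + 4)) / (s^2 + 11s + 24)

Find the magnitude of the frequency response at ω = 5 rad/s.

|G(j5)| ≈ 0.4656

Substitute s = j5: numerator = 16 + j20, denominator = -1 + j55.
|G(j5)| = |16 + j20| / |-1 + j55| = 25.612 / 55.009 ≈ 0.4656.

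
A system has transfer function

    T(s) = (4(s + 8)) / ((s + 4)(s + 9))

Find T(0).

At s = 0 each factor (s + a) contributes a and each (s^2 + bs + c) contributes c.
T(0) = 4·(8) / ((4) · (9)) = 32/36 = 8/9.

T(0) = 8/9 ≈ 0.8889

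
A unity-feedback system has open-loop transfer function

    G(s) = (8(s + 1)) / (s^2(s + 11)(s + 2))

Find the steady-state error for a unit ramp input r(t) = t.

e_ss = 0

G(s) has 2 poles at the origin.
This is a Type 2 system; for a ramp input the steady-state error is zero.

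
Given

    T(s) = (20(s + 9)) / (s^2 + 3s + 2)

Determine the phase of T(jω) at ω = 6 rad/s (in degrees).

At s = j6: numerator = 180 + j120, denominator = -34 + j18.
∠T = ∠num − ∠den = 33.690° − (152.10°) = -118.4°.

∠T(j6) ≈ -118.4°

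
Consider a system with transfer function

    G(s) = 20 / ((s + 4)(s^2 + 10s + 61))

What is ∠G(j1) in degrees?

∠G(j1) ≈ -23.50°

At s = j1: numerator = 20, denominator = 230 + j100.
∠G = ∠num − ∠den = 0° − (23.499°) = -23.50°.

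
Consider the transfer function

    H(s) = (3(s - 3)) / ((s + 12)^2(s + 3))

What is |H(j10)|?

|H(j10)| ≈ 0.01230

Substitute s = j10: numerator = -9 + j30, denominator = -2268 + j1160.
|H(j10)| = |-9 + j30| / |-2268 + j1160| = 31.321 / 2547.4 ≈ 0.01230.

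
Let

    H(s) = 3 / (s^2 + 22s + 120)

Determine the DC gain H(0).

H(0) = 1/40 ≈ 0.02500

Set s = 0: H(0) = (3) / (120) = 1/40.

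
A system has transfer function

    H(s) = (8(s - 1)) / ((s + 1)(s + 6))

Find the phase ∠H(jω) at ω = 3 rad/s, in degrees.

At s = j3: numerator = -8 + j24, denominator = -3 + j21.
∠H = ∠num − ∠den = 108.43° − (98.130°) = 10.30°.

∠H(j3) ≈ 10.30°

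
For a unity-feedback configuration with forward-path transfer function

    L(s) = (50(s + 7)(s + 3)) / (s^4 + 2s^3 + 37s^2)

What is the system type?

The denominator has 2 factors of s at the origin (free integrators), so this is a Type 2 system.

Type 2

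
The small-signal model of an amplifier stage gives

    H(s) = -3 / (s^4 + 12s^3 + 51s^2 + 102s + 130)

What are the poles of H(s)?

The poles are the roots of the denominator s^4 + 12s^3 + 51s^2 + 102s + 130 = 0.
No real roots exist; factor into two real quadratics: (s^2 + 10s + 26)(s^2 + 2s + 5) = 0.
Each quadratic gives a conjugate pair via the quadratic formula.

s = -5 + j, -5 - j, -1 + 2j, -1 - 2j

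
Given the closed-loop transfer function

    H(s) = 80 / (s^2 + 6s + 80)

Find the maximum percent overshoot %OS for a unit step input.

Comparing s^2 + 6s + 80 to s^2 + 2ζωₙs + ωₙ²: ωₙ = √80 ≈ 8.944 rad/s and ζ = 6/(2·√80) ≈ 0.3354.
%OS = 100·exp(−πζ/√(1−ζ²)) = 100·exp(−π·0.3354/√(1−0.3354²)) ≈ 32.7%.

%OS ≈ 32.7%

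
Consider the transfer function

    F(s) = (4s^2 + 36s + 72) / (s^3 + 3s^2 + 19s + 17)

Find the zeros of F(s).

s = -3, -6

Set the numerator to zero: 4s^2 + 36s + 72 = 0, i.e. 4·(s^2 + 9s + 18) = 0.
Factoring: (s + 3)(s + 6) = 0.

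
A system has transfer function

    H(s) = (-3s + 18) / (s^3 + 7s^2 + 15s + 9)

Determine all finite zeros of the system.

s = 6

Set the numerator to zero: -3s + 18 = 0, i.e. -3·(s - 6) = 0.
So s = 6.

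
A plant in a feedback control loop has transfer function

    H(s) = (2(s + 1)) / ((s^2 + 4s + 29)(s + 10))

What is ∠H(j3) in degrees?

At s = j3: numerator = 2 + j6, denominator = 164 + j180.
∠H = ∠num − ∠den = 71.565° − (47.663°) = 23.90°.

∠H(j3) ≈ 23.90°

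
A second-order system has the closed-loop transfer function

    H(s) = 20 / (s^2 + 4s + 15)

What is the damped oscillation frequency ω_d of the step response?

Comparing s^2 + 4s + 15 to s^2 + 2ζωₙs + ωₙ²: ωₙ = √15 ≈ 3.873 rad/s and ζ = 4/(2·√15) ≈ 0.5164.
ζωₙ = 4/2 = 2, so ω_d = ωₙ√(1−ζ²) = √(ωₙ² − (ζωₙ)²) = √(15 − 2²) = √11 ≈ 3.317 rad/s.

ω_d ≈ 3.317 rad/s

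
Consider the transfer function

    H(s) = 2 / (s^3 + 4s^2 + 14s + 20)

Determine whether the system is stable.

stable

The denominator s^3 + 4s^2 + 14s + 20 factors as (s + 2)(s^2 + 2s + 10), giving poles at s = -2, -1 + 3j, -1 - 3j.
Since all poles lie strictly in the left half-plane, the system is stable.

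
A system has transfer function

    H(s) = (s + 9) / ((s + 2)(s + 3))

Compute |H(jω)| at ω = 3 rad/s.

Substitute s = j3: numerator = 9 + j3, denominator = -3 + j15.
|H(j3)| = |9 + j3| / |-3 + j15| = 9.4868 / 15.297 ≈ 0.6202.

|H(j3)| ≈ 0.6202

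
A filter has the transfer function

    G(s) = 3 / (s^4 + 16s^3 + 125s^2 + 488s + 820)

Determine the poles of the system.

s = -4 ± 5j, -4 ± 2j

The poles are the roots of the denominator s^4 + 16s^3 + 125s^2 + 488s + 820 = 0.
No real roots exist; factor into two real quadratics: (s^2 + 8s + 41)(s^2 + 8s + 20) = 0.
Each quadratic gives a conjugate pair via the quadratic formula.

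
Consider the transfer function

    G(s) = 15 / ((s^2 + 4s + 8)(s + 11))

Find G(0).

G(0) = 15/88 ≈ 0.1705

At s = 0 each factor (s + a) contributes a and each (s^2 + bs + c) contributes c.
G(0) = 15·1 / ((8) · (11)) = 15/88 = 15/88.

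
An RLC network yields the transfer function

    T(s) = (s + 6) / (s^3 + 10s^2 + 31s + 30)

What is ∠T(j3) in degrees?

At s = j3: numerator = 6 + j3, denominator = -60 + j66.
∠T = ∠num − ∠den = 26.565° − (132.27°) = -105.7°.

∠T(j3) ≈ -105.7°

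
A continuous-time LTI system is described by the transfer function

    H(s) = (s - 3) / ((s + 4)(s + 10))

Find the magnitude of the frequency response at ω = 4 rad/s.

Substitute s = j4: numerator = -3 + j4, denominator = 24 + j56.
|H(j4)| = |-3 + j4| / |24 + j56| = 5 / 60.926 ≈ 0.08207.

|H(j4)| ≈ 0.08207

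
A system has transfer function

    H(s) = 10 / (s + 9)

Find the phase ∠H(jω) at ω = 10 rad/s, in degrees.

At s = j10: numerator = 10, denominator = 9 + j10.
∠H = ∠num − ∠den = 0° − (48.013°) = -48.01°.

∠H(j10) ≈ -48.01°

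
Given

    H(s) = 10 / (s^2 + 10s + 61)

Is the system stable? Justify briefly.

stable

The poles can be read from the denominator factors: s = -5 ± 6j.
Since all poles lie strictly in the left half-plane, the system is stable.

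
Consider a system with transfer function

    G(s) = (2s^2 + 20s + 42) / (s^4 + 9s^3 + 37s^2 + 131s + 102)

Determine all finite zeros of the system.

s = -7, -3

Set the numerator to zero: 2s^2 + 20s + 42 = 0, i.e. 2·(s^2 + 10s + 21) = 0.
Factoring: (s + 7)(s + 3) = 0.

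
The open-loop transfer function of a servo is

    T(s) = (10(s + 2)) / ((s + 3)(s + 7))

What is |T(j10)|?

|T(j10)| ≈ 0.8002

Substitute s = j10: numerator = 20 + j100, denominator = -79 + j100.
|T(j10)| = |20 + j100| / |-79 + j100| = 101.98 / 127.44 ≈ 0.8002.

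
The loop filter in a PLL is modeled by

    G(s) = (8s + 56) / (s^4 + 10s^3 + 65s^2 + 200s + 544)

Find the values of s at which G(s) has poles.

s = -4 ± 4j, -1 ± 4j

The poles are the roots of the denominator s^4 + 10s^3 + 65s^2 + 200s + 544 = 0.
No real roots exist; factor into two real quadratics: (s^2 + 8s + 32)(s^2 + 2s + 17) = 0.
Each quadratic gives a conjugate pair via the quadratic formula.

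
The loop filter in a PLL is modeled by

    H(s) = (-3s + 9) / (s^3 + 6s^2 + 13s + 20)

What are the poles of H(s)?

s = -1 + 2j, -1 - 2j, -4

The poles are the roots of the denominator s^3 + 6s^2 + 13s + 20 = 0.
Trying s = -4: the polynomial evaluates to 0, so (s + 4) is a factor.
Dividing out leaves s^2 + 2s + 5 = 0.
The quadratic formula then gives s = -1 ± 2j.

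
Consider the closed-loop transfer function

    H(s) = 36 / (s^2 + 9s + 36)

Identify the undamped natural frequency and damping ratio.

Compare the denominator to the standard form s^2 + 2ζωₙs + ωₙ².
ωₙ² = 36, so ωₙ = 6 rad/s.
2ζωₙ = 9, so ζ = 9/(2·6) = 0.75.

ωₙ = 6 rad/s, ζ = 0.75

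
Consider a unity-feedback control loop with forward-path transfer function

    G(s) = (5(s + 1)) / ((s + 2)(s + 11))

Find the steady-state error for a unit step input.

G(s) has no poles at the origin.
This is a Type 0 system. Kp = lim_{s→0} G(s) = 5/22.
e_ss = 1/(1 + Kp) = 1/(1 + 5/22) = 22/27 ≈ 0.8148.

e_ss = 0.8148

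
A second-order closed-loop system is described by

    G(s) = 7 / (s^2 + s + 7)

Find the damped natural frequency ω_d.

Comparing s^2 + s + 7 to s^2 + 2ζωₙs + ωₙ²: ωₙ = √7 ≈ 2.646 rad/s and ζ = 1/(2·√7) ≈ 0.1890.
ζωₙ = 1/2 = 0.5, so ω_d = ωₙ√(1−ζ²) = √(ωₙ² − (ζωₙ)²) = √(7 − 0.5²) = √6.75 ≈ 2.598 rad/s.

ω_d ≈ 2.598 rad/s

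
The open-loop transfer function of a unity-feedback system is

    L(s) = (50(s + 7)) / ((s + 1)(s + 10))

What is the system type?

The denominator has no factor of s at the origin — no free integrator — so this is a Type 0 system.

Type 0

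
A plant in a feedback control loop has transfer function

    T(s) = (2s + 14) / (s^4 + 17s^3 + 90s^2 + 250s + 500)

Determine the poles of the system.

The poles are the roots of the denominator s^4 + 17s^3 + 90s^2 + 250s + 500 = 0.
Trying s = -10: the polynomial evaluates to 0, so (s + 10) is a factor.
Dividing out leaves s^3 + 7s^2 + 20s + 50 = 0.
This factors further as (s^2 + 2s + 10)(s + 5) = 0.

s = -1 + 3j, -1 - 3j, -10, -5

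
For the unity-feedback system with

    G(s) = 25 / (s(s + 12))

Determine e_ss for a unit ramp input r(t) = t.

G(s) has one pole at the origin.
This is a Type 1 system. Kv = lim_{s→0} s·G(s) = 25/12.
e_ss = 1/Kv = 1/(25/12) = 12/25 ≈ 0.4800.

e_ss = 0.4800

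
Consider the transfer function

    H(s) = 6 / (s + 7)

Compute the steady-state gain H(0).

At s = 0 each factor (s + a) contributes a and each (s^2 + bs + c) contributes c.
H(0) = 6·1 / ((7)) = 6/7 = 6/7.

H(0) = 6/7 ≈ 0.8571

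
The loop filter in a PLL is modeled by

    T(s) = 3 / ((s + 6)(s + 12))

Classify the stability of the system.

stable

The poles can be read from the denominator factors: s = -6, -12.
Since all poles lie strictly in the left half-plane, the system is stable.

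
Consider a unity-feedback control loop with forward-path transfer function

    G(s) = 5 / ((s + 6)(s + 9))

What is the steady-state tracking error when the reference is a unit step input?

G(s) has no poles at the origin.
This is a Type 0 system. Kp = lim_{s→0} G(s) = 5/54.
e_ss = 1/(1 + Kp) = 1/(1 + 5/54) = 54/59 ≈ 0.9153.

e_ss = 0.9153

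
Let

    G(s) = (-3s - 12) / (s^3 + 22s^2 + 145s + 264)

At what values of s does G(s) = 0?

s = -4

Set the numerator to zero: -3s - 12 = 0, i.e. -3·(s + 4) = 0.
So s = -4.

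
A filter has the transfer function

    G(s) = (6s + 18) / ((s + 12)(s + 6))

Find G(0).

G(0) = 1/4 ≈ 0.2500

Set s = 0: G(0) = (18) / (72) = 1/4.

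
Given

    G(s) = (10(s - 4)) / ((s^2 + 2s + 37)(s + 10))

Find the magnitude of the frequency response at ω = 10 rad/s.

Substitute s = j10: numerator = -40 + j100, denominator = -830 - j430.
|G(j10)| = |-40 + j100| / |-830 - j430| = 107.70 / 934.77 ≈ 0.1152.

|G(j10)| ≈ 0.1152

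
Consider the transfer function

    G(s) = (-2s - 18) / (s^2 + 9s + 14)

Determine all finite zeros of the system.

s = -9

Set the numerator to zero: -2s - 18 = 0, i.e. -2·(s + 9) = 0.
So s = -9.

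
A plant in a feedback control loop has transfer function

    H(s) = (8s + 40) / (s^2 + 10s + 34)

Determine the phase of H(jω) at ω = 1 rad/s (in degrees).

At s = j1: numerator = 40 + j8, denominator = 33 + j10.
∠H = ∠num − ∠den = 11.310° − (16.858°) = -5.548°.

∠H(j1) ≈ -5.548°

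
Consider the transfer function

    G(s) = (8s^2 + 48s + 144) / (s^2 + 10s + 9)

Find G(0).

Set s = 0: G(0) = (144) / (9) = 16.

G(0) = 16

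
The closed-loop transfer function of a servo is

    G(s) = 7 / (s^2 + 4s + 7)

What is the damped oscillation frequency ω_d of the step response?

Comparing s^2 + 4s + 7 to s^2 + 2ζωₙs + ωₙ²: ωₙ = √7 ≈ 2.646 rad/s and ζ = 4/(2·√7) ≈ 0.7559.
ζωₙ = 4/2 = 2, so ω_d = ωₙ√(1−ζ²) = √(ωₙ² − (ζωₙ)²) = √(7 − 2²) = √3 ≈ 1.732 rad/s.

ω_d ≈ 1.732 rad/s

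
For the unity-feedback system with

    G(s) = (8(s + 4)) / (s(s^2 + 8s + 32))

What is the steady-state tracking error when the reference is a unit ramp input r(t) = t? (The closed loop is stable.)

e_ss = 1

G(s) has one pole at the origin.
This is a Type 1 system. Kv = lim_{s→0} s·G(s) = 32/32 = 1.
e_ss = 1/Kv = 1/(1) = 1.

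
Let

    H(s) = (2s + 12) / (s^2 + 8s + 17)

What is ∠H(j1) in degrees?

At s = j1: numerator = 12 + j2, denominator = 16 + j8.
∠H = ∠num − ∠den = 9.4623° − (26.565°) = -17.10°.

∠H(j1) ≈ -17.10°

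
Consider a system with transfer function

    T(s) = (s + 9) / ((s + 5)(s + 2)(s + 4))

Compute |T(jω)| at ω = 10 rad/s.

Substitute s = j10: numerator = 9 + j10, denominator = -1060 - j620.
|T(j10)| = |9 + j10| / |-1060 - j620| = 13.454 / 1228.0 ≈ 0.01096.

|T(j10)| ≈ 0.01096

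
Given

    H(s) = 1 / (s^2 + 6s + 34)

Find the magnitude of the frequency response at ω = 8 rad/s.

Substitute s = j8: numerator = 1, denominator = -30 + j48.
|H(j8)| = |1| / |-30 + j48| = 1 / 56.604 ≈ 0.01767.

|H(j8)| ≈ 0.01767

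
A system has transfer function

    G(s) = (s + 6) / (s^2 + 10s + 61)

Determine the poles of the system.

The poles are the roots of the denominator s^2 + 10s + 61 = 0.
Using the quadratic formula: s = (-10 ± √(-144))/2 = -5 ± 6j.

s = -5 + 6j, -5 - 6j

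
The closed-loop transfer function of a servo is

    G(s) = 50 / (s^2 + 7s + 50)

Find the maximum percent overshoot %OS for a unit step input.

%OS ≈ 16.7%

Comparing s^2 + 7s + 50 to s^2 + 2ζωₙs + ωₙ²: ωₙ = √50 ≈ 7.071 rad/s and ζ = 7/(2·√50) ≈ 0.4950.
%OS = 100·exp(−πζ/√(1−ζ²)) = 100·exp(−π·0.4950/√(1−0.4950²)) ≈ 16.7%.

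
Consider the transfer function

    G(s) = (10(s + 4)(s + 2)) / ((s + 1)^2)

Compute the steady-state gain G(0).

G(0) = 80

At s = 0 each factor (s + a) contributes a and each (s^2 + bs + c) contributes c.
G(0) = 10·(4) · (2) / ((1) · (1)) = 80/1 = 80.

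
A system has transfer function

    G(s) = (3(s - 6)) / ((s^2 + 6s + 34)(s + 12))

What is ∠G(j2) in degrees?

∠G(j2) ≈ 130.3°

At s = j2: numerator = -18 + j6, denominator = 336 + j204.
∠G = ∠num − ∠den = 161.57° − (31.264°) = 130.3°.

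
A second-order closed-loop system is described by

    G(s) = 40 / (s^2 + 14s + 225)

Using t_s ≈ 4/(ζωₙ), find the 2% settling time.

t_s ≈ 0.5714 s

Comparing s^2 + 14s + 225 to s^2 + 2ζωₙs + ωₙ²: ωₙ = 15 rad/s and ζ = 14/(2·15) ≈ 0.4667.
ζωₙ = 14/2 = 7, so t_s ≈ 4/(ζωₙ) = 4/7 ≈ 0.5714 s.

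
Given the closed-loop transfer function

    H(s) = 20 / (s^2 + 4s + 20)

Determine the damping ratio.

Compare the denominator to the standard form s^2 + 2ζωₙs + ωₙ².
ωₙ² = 20, so ωₙ = √20 ≈ 4.472 rad/s.
2ζωₙ = 4, so ζ = 4/(2·√20) ≈ 0.4472.
With ζ = 0.4472 the response is underdamped.

ζ ≈ 0.4472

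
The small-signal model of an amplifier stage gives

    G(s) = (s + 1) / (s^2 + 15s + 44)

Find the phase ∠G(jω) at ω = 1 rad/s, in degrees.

∠G(j1) ≈ 25.77°

At s = j1: numerator = 1 + j1, denominator = 43 + j15.
∠G = ∠num − ∠den = 45° − (19.231°) = 25.77°.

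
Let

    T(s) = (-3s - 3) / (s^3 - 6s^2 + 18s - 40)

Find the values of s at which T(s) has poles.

The poles are the roots of the denominator s^3 - 6s^2 + 18s - 40 = 0.
Trying s = 4: the polynomial evaluates to 0, so (s - 4) is a factor.
Dividing out leaves s^2 - 2s + 10 = 0.
The quadratic formula then gives s = 1 ± 3j.

s = 1 + 3j, 1 - 3j, 4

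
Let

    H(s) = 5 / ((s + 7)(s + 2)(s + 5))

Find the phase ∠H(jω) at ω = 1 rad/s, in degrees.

∠H(j1) ≈ -46.01°

At s = j1: numerator = 5, denominator = 56 + j58.
∠H = ∠num − ∠den = 0° − (46.005°) = -46.01°.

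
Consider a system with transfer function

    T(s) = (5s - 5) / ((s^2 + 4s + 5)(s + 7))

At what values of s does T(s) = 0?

Set the numerator to zero: 5s - 5 = 0, i.e. 5·(s - 1) = 0.
So s = 1.

s = 1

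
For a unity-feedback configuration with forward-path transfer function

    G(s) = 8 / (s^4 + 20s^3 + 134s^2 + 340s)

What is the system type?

Type 1

The denominator has 1 factor of s at the origin (free integrator), so this is a Type 1 system.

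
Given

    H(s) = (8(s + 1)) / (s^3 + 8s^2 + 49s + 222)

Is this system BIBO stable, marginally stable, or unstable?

stable

The denominator s^3 + 8s^2 + 49s + 222 factors as (s + 6)(s^2 + 2s + 37), giving poles at s = -6, -1 ± 6j.
Since all poles lie strictly in the left half-plane, the system is stable.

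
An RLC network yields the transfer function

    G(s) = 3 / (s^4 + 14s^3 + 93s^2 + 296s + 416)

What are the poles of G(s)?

s = -4 + 4j, -4 - 4j, -3 + 2j, -3 - 2j

The poles are the roots of the denominator s^4 + 14s^3 + 93s^2 + 296s + 416 = 0.
No real roots exist; factor into two real quadratics: (s^2 + 8s + 32)(s^2 + 6s + 13) = 0.
Each quadratic gives a conjugate pair via the quadratic formula.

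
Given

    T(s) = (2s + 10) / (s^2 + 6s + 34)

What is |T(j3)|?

Substitute s = j3: numerator = 10 + j6, denominator = 25 + j18.
|T(j3)| = |10 + j6| / |25 + j18| = 11.662 / 30.806 ≈ 0.3786.

|T(j3)| ≈ 0.3786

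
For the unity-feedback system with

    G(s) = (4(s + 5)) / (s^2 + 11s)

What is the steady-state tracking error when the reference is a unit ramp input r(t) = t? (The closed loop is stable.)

G(s) has one pole at the origin.
This is a Type 1 system. Kv = lim_{s→0} s·G(s) = 20/11.
e_ss = 1/Kv = 1/(20/11) = 11/20 ≈ 0.5500.

e_ss = 0.5500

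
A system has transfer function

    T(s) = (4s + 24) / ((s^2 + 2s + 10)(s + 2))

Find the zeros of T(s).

s = -6

Set the numerator to zero: 4s + 24 = 0, i.e. 4·(s + 6) = 0.
So s = -6.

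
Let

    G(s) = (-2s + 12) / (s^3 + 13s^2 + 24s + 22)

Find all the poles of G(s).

The poles are the roots of the denominator s^3 + 13s^2 + 24s + 22 = 0.
Trying s = -11: the polynomial evaluates to 0, so (s + 11) is a factor.
Dividing out leaves s^2 + 2s + 2 = 0.
The quadratic formula then gives s = -1 ± 1j.

s = -1 ± j, -11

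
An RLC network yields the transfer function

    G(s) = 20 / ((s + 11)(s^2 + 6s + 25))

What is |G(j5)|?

Substitute s = j5: numerator = 20, denominator = -150 + j330.
|G(j5)| = |20| / |-150 + j330| = 20 / 362.49 ≈ 0.05517.

|G(j5)| ≈ 0.05517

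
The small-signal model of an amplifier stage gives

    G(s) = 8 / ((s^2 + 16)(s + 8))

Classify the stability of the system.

marginally stable

The poles can be read from the denominator factors: s = 4j, -4j, -8.
Since the simple pole(s) at s = ±4j lie on the jω-axis with none in the right half-plane, the system is marginally stable.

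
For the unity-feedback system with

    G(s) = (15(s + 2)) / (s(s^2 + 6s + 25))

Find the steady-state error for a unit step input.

G(s) has one pole at the origin.
This is a Type 1 system; for a step input the steady-state error is zero.

e_ss = 0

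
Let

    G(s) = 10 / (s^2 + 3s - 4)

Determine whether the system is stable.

The denominator s^2 + 3s - 4 factors as (s - 1)(s + 4), giving poles at s = 1, -4.
Since the pole(s) at s = 1 lie in the right half-plane, the system is unstable.

unstable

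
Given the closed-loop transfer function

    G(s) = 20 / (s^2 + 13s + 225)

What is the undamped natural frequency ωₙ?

Compare the denominator to the standard form s^2 + 2ζωₙs + ωₙ².
ωₙ² = 225, so ωₙ = 15 rad/s.

ωₙ = 15 rad/s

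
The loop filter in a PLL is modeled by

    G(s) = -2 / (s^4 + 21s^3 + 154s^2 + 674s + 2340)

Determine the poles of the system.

The poles are the roots of the denominator s^4 + 21s^3 + 154s^2 + 674s + 2340 = 0.
Trying s = -9: the polynomial evaluates to 0, so (s + 9) is a factor.
Dividing out leaves s^3 + 12s^2 + 46s + 260 = 0.
This factors further as (s^2 + 2s + 26)(s + 10) = 0.

s = -1 + 5j, -1 - 5j, -9, -10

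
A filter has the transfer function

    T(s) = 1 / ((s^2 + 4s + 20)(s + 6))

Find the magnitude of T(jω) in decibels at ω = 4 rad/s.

Substitute s = j4: numerator = 1, denominator = -40 + j112.
|T(j4)| = |1| / |-40 + j112| = 1 / 118.93 ≈ 0.008408.
In decibels: 20·log₁₀(0.008408) ≈ -41.5 dB.

|T(j4)|_dB ≈ -41.5 dB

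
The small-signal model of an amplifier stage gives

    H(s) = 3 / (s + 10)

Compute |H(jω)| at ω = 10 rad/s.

Substitute s = j10: numerator = 3, denominator = 10 + j10.
|H(j10)| = |3| / |10 + j10| = 3 / 14.142 ≈ 0.2121.

|H(j10)| ≈ 0.2121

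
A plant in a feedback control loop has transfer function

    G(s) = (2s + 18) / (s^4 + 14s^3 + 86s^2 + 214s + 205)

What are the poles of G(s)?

The poles are the roots of the denominator s^4 + 14s^3 + 86s^2 + 214s + 205 = 0.
No real roots exist; factor into two real quadratics: (s^2 + 4s + 5)(s^2 + 10s + 41) = 0.
Each quadratic gives a conjugate pair via the quadratic formula.

s = -2 ± j, -5 ± 4j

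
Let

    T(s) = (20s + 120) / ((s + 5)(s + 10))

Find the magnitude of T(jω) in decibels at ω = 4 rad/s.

|T(j4)|_dB ≈ 6.41 dB

Substitute s = j4: numerator = 120 + j80, denominator = 34 + j60.
|T(j4)| = |120 + j80| / |34 + j60| = 144.22 / 68.964 ≈ 2.091.
In decibels: 20·log₁₀(2.091) ≈ 6.41 dB.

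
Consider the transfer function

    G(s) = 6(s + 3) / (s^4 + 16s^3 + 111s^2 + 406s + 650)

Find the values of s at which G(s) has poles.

The poles are the roots of the denominator s^4 + 16s^3 + 111s^2 + 406s + 650 = 0.
No real roots exist; factor into two real quadratics: (s^2 + 6s + 25)(s^2 + 10s + 26) = 0.
Each quadratic gives a conjugate pair via the quadratic formula.

s = -3 ± 4j, -5 ± j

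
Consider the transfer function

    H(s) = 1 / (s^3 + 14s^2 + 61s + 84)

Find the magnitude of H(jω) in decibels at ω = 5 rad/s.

|H(j5)|_dB ≈ -50.1 dB

Substitute s = j5: numerator = 1, denominator = -266 + j180.
|H(j5)| = |1| / |-266 + j180| = 1 / 321.18 ≈ 0.003114.
In decibels: 20·log₁₀(0.003114) ≈ -50.1 dB.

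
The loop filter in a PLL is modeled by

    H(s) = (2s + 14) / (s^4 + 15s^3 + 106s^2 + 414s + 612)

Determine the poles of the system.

s = -3 + 5j, -3 - 5j, -6, -3

The poles are the roots of the denominator s^4 + 15s^3 + 106s^2 + 414s + 612 = 0.
Trying s = -6: the polynomial evaluates to 0, so (s + 6) is a factor.
Dividing out leaves s^3 + 9s^2 + 52s + 102 = 0.
This factors further as (s^2 + 6s + 34)(s + 3) = 0.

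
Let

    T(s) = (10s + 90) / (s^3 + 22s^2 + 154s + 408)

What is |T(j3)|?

|T(j3)| ≈ 0.1964

Substitute s = j3: numerator = 90 + j30, denominator = 210 + j435.
|T(j3)| = |90 + j30| / |210 + j435| = 94.868 / 483.04 ≈ 0.1964.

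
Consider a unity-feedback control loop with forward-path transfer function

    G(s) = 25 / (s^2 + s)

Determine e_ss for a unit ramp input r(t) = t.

G(s) has one pole at the origin.
This is a Type 1 system. Kv = lim_{s→0} s·G(s) = 25/1.
e_ss = 1/Kv = 1/(25) = 1/25 ≈ 0.04000.

e_ss = 0.04000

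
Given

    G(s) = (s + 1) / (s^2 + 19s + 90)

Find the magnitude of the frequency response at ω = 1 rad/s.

|G(j1)| ≈ 0.01554

Substitute s = j1: numerator = 1 + j1, denominator = 89 + j19.
|G(j1)| = |1 + j1| / |89 + j19| = 1.4142 / 91.005 ≈ 0.01554.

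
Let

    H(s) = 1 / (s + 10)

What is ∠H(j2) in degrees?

At s = j2: numerator = 1, denominator = 10 + j2.
∠H = ∠num − ∠den = 0° − (11.310°) = -11.31°.

∠H(j2) ≈ -11.31°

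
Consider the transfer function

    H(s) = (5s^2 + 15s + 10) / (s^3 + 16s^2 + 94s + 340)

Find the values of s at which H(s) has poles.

s = -3 + 5j, -3 - 5j, -10

The poles are the roots of the denominator s^3 + 16s^2 + 94s + 340 = 0.
Trying s = -10: the polynomial evaluates to 0, so (s + 10) is a factor.
Dividing out leaves s^2 + 6s + 34 = 0.
The quadratic formula then gives s = -3 ± 5j.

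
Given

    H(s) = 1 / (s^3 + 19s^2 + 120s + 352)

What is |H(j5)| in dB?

Substitute s = j5: numerator = 1, denominator = -123 + j475.
|H(j5)| = |1| / |-123 + j475| = 1 / 490.67 ≈ 0.002038.
In decibels: 20·log₁₀(0.002038) ≈ -53.8 dB.

|H(j5)|_dB ≈ -53.8 dB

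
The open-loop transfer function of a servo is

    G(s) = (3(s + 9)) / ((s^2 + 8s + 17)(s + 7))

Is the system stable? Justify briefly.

stable

The poles can be read from the denominator factors: s = -4 ± j, -7.
Since all poles lie strictly in the left half-plane, the system is stable.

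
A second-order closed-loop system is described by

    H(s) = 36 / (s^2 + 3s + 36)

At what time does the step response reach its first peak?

t_p ≈ 0.5408 s

Comparing s^2 + 3s + 36 to s^2 + 2ζωₙs + ωₙ²: ωₙ = 6 rad/s and ζ = 3/(2·6) = 0.25.
ζωₙ = 3/2 = 1.5, so ω_d = ωₙ√(1−ζ²) = √(ωₙ² − (ζωₙ)²) = √(36 − 1.5²) = √33.75 ≈ 5.809 rad/s.
t_p = π/ω_d = π/5.809 ≈ 0.5408 s.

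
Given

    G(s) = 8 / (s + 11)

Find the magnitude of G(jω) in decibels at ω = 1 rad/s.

Substitute s = j1: numerator = 8, denominator = 11 + j1.
|G(j1)| = |8| / |11 + j1| = 8 / 11.045 ≈ 0.7243.
In decibels: 20·log₁₀(0.7243) ≈ -2.80 dB.

|G(j1)|_dB ≈ -2.80 dB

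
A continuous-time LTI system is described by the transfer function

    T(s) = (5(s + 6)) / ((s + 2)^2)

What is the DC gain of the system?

At s = 0 each factor (s + a) contributes a and each (s^2 + bs + c) contributes c.
T(0) = 5·(6) / ((2) · (2)) = 30/4 = 15/2.

T(0) = 15/2 ≈ 7.500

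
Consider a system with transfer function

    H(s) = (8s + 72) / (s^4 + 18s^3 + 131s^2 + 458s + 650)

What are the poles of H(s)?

The poles are the roots of the denominator s^4 + 18s^3 + 131s^2 + 458s + 650 = 0.
No real roots exist; factor into two real quadratics: (s^2 + 8s + 25)(s^2 + 10s + 26) = 0.
Each quadratic gives a conjugate pair via the quadratic formula.

s = -4 ± 3j, -5 ± j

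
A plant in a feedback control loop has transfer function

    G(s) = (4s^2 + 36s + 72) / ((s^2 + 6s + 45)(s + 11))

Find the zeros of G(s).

s = -6, -3

Set the numerator to zero: 4s^2 + 36s + 72 = 0, i.e. 4·(s^2 + 9s + 18) = 0.
Factoring: (s + 6)(s + 3) = 0.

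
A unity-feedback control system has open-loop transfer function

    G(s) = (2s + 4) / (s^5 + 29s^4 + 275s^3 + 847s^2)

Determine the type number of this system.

Factor s from the denominator: s^5 + 29s^4 + 275s^3 + 847s^2 = s^2·(s^3 + 29s^2 + 275s + 847).
There are 2 poles at the origin, so the system is Type 2.

Type 2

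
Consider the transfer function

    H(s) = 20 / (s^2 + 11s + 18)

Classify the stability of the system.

The denominator s^2 + 11s + 18 factors as (s + 9)(s + 2), giving poles at s = -9, -2.
Since all poles lie strictly in the left half-plane, the system is stable.

stable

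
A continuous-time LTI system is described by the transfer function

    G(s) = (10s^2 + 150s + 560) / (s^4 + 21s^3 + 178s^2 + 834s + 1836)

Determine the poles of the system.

s = -3 ± 5j, -9, -6

The poles are the roots of the denominator s^4 + 21s^3 + 178s^2 + 834s + 1836 = 0.
Trying s = -9: the polynomial evaluates to 0, so (s + 9) is a factor.
Dividing out leaves s^3 + 12s^2 + 70s + 204 = 0.
This factors further as (s^2 + 6s + 34)(s + 6) = 0.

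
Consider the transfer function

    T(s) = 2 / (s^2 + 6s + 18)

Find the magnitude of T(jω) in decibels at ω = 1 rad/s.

|T(j1)|_dB ≈ -19.1 dB

Substitute s = j1: numerator = 2, denominator = 17 + j6.
|T(j1)| = |2| / |17 + j6| = 2 / 18.028 ≈ 0.1109.
In decibels: 20·log₁₀(0.1109) ≈ -19.1 dB.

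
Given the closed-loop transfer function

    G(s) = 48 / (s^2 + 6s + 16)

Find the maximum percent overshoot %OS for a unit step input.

Comparing s^2 + 6s + 16 to s^2 + 2ζωₙs + ωₙ²: ωₙ = 4 rad/s and ζ = 6/(2·4) = 0.75.
%OS = 100·exp(−πζ/√(1−ζ²)) = 100·exp(−π·0.75/√(1−0.75²)) ≈ 2.84%.

%OS ≈ 2.84%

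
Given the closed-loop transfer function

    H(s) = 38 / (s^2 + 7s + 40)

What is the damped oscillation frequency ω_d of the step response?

ω_d ≈ 5.268 rad/s

Comparing s^2 + 7s + 40 to s^2 + 2ζωₙs + ωₙ²: ωₙ = √40 ≈ 6.325 rad/s and ζ = 7/(2·√40) ≈ 0.5534.
ζωₙ = 7/2 = 3.5, so ω_d = ωₙ√(1−ζ²) = √(ωₙ² − (ζωₙ)²) = √(40 − 3.5²) = √27.75 ≈ 5.268 rad/s.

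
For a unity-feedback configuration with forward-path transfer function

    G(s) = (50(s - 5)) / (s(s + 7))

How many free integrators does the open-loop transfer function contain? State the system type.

The denominator has 1 factor of s at the origin (free integrator), so this is a Type 1 system.

Type 1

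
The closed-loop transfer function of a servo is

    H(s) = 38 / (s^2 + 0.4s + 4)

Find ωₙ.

ωₙ = 2 rad/s

Compare the denominator to the standard form s^2 + 2ζωₙs + ωₙ².
ωₙ² = 4, so ωₙ = 2 rad/s.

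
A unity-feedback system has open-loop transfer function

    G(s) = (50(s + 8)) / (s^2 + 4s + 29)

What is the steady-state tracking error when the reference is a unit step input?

G(s) has no poles at the origin.
This is a Type 0 system. Kp = lim_{s→0} G(s) = 400/29.
e_ss = 1/(1 + Kp) = 1/(1 + 400/29) = 29/429 ≈ 0.06760.

e_ss = 0.06760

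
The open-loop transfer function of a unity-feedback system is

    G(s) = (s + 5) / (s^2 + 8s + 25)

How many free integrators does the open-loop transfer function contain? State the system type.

The denominator has no factor of s at the origin — no free integrator — so this is a Type 0 system.

Type 0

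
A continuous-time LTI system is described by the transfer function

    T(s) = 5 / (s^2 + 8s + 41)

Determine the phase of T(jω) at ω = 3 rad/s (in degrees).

∠T(j3) ≈ -36.87°

At s = j3: numerator = 5, denominator = 32 + j24.
∠T = ∠num − ∠den = 0° − (36.870°) = -36.87°.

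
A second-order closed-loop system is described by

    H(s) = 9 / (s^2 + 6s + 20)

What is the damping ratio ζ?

Compare the denominator to the standard form s^2 + 2ζωₙs + ωₙ².
ωₙ² = 20, so ωₙ = √20 ≈ 4.472 rad/s.
2ζωₙ = 6, so ζ = 6/(2·√20) ≈ 0.6708.
With ζ = 0.6708 the response is underdamped.

ζ ≈ 0.6708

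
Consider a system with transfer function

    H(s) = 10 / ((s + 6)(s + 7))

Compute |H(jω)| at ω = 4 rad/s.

Substitute s = j4: numerator = 10, denominator = 26 + j52.
|H(j4)| = |10| / |26 + j52| = 10 / 58.138 ≈ 0.1720.

|H(j4)| ≈ 0.1720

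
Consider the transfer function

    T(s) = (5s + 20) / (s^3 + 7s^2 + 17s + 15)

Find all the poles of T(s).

The poles are the roots of the denominator s^3 + 7s^2 + 17s + 15 = 0.
Trying s = -3: the polynomial evaluates to 0, so (s + 3) is a factor.
Dividing out leaves s^2 + 4s + 5 = 0.
The quadratic formula then gives s = -2 ± 1j.

s = -3, -2 + j, -2 - j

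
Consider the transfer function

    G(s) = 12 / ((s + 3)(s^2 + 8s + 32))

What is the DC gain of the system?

At s = 0 each factor (s + a) contributes a and each (s^2 + bs + c) contributes c.
G(0) = 12·1 / ((3) · (32)) = 12/96 = 1/8.

G(0) = 1/8 ≈ 0.1250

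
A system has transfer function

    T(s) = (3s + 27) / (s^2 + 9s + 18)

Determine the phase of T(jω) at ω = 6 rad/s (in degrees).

At s = j6: numerator = 27 + j18, denominator = -18 + j54.
∠T = ∠num − ∠den = 33.690° − (108.43°) = -74.74°.

∠T(j6) ≈ -74.74°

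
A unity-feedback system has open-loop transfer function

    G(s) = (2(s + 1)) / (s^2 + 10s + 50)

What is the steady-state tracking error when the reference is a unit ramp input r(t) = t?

e_ss = ∞

G(s) has no poles at the origin.
This is a Type 0 system; Kv = lim_{s→0} s·G(s) = 0, so the steady-state error for a ramp input is infinite.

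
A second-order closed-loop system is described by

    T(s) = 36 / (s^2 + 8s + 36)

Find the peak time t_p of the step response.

t_p ≈ 0.7025 s

Comparing s^2 + 8s + 36 to s^2 + 2ζωₙs + ωₙ²: ωₙ = 6 rad/s and ζ = 8/(2·6) ≈ 0.6667.
ζωₙ = 8/2 = 4, so ω_d = ωₙ√(1−ζ²) = √(ωₙ² − (ζωₙ)²) = √(36 − 4²) = √20 ≈ 4.472 rad/s.
t_p = π/ω_d = π/4.472 ≈ 0.7025 s.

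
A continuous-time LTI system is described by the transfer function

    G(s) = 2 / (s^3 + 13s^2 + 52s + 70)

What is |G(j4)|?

|G(j4)| ≈ 0.01003

Substitute s = j4: numerator = 2, denominator = -138 + j144.
|G(j4)| = |2| / |-138 + j144| = 2 / 199.45 ≈ 0.01003.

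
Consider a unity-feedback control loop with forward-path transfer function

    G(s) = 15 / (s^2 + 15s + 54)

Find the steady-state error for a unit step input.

G(s) has no poles at the origin.
This is a Type 0 system. Kp = lim_{s→0} G(s) = 15/54 = 5/18.
e_ss = 1/(1 + Kp) = 1/(1 + 5/18) = 18/23 ≈ 0.7826.

e_ss = 0.7826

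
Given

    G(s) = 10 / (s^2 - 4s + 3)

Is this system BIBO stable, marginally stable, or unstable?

The denominator s^2 - 4s + 3 factors as (s - 3)(s - 1), giving poles at s = 3, 1.
Since the pole(s) at s = 3, 1 lie in the right half-plane, the system is unstable.

unstable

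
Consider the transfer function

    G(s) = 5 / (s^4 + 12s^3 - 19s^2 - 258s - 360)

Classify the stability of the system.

unstable

The denominator s^4 + 12s^3 - 19s^2 - 258s - 360 factors as (s + 3)(s + 12)(s - 5)(s + 2), giving poles at s = -3, -12, 5, -2.
Since the pole(s) at s = 5 lie in the right half-plane, the system is unstable.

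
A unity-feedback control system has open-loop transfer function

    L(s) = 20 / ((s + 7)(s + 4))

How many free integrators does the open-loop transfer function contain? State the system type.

The denominator has no factor of s at the origin — no free integrator — so this is a Type 0 system.

Type 0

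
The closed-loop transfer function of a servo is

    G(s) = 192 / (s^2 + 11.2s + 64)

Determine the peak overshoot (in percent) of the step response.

Comparing s^2 + 11.2s + 64 to s^2 + 2ζωₙs + ωₙ²: ωₙ = 8 rad/s and ζ = 11.2/(2·8) = 0.7.
%OS = 100·exp(−πζ/√(1−ζ²)) = 100·exp(−π·0.7/√(1−0.7²)) ≈ 4.60%.

%OS ≈ 4.60%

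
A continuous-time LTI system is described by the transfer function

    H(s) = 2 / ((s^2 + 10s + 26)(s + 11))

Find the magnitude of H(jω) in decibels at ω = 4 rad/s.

Substitute s = j4: numerator = 2, denominator = -50 + j480.
|H(j4)| = |2| / |-50 + j480| = 2 / 482.60 ≈ 0.004144.
In decibels: 20·log₁₀(0.004144) ≈ -47.7 dB.

|H(j4)|_dB ≈ -47.7 dB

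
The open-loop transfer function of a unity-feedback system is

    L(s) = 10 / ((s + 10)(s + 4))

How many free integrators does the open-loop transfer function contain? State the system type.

The denominator has no factor of s at the origin — no free integrator — so this is a Type 0 system.

Type 0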